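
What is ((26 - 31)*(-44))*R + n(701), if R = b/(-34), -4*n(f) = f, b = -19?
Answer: -3557/68 ≈ -52.309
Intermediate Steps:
n(f) = -f/4
R = 19/34 (R = -19/(-34) = -19*(-1/34) = 19/34 ≈ 0.55882)
((26 - 31)*(-44))*R + n(701) = ((26 - 31)*(-44))*(19/34) - ¼*701 = -5*(-44)*(19/34) - 701/4 = 220*(19/34) - 701/4 = 2090/17 - 701/4 = -3557/68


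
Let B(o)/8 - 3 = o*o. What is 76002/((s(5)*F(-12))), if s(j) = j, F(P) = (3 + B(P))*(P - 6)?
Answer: -12667/17685 ≈ -0.71626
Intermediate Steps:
B(o) = 24 + 8*o² (B(o) = 24 + 8*(o*o) = 24 + 8*o²)
F(P) = (-6 + P)*(27 + 8*P²) (F(P) = (3 + (24 + 8*P²))*(P - 6) = (27 + 8*P²)*(-6 + P) = (-6 + P)*(27 + 8*P²))
76002/((s(5)*F(-12))) = 76002/((5*(-162 - 48*(-12)² + 8*(-12)³ + 27*(-12)))) = 76002/((5*(-162 - 48*144 + 8*(-1728) - 324))) = 76002/((5*(-162 - 6912 - 13824 - 324))) = 76002/((5*(-21222))) = 76002/(-106110) = 76002*(-1/106110) = -12667/17685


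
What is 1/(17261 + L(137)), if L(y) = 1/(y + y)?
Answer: 274/4729515 ≈ 5.7934e-5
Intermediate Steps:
L(y) = 1/(2*y)
1/(17261 + L(137)) = 1/(17261 + (½)/137) = 1/(17261 + (½)*(1/137)) = 1/(17261 + 1/274) = 1/(4729515/274) = 274/4729515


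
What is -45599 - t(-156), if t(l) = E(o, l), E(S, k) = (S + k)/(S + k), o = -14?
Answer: -45600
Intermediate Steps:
E(S, k) = 1
t(l) = 1
-45599 - t(-156) = -45599 - 1*1 = -45599 - 1 = -45600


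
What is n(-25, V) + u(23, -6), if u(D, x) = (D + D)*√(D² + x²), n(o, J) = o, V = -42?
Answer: -25 + 46*√565 ≈ 1068.4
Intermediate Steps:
u(D, x) = 2*D*√(D² + x²) (u(D, x) = (2*D)*√(D² + x²) = 2*D*√(D² + x²))
n(-25, V) + u(23, -6) = -25 + 2*23*√(23² + (-6)²) = -25 + 2*23*√(529 + 36) = -25 + 2*23*√565 = -25 + 46*√565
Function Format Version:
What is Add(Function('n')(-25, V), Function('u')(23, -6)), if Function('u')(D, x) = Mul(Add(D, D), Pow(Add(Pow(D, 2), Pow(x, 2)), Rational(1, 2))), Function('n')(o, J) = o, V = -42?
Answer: Add(-25, Mul(46, Pow(565, Rational(1, 2)))) ≈ 1068.4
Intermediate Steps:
Function('u')(D, x) = Mul(2, D, Pow(Add(Pow(D, 2), Pow(x, 2)), Rational(1, 2))) (Function('u')(D, x) = Mul(Mul(2, D), Pow(Add(Pow(D, 2), Pow(x, 2)), Rational(1, 2))) = Mul(2, D, Pow(Add(Pow(D, 2), Pow(x, 2)), Rational(1, 2))))
Add(Function('n')(-25, V), Function('u')(23, -6)) = Add(-25, Mul(2, 23, Pow(Add(Pow(23, 2), Pow(-6, 2)), Rational(1, 2)))) = Add(-25, Mul(2, 23, Pow(Add(529, 36), Rational(1, 2)))) = Add(-25, Mul(2, 23, Pow(565, Rational(1, 2)))) = Add(-25, Mul(46, Pow(565, Rational(1, 2))))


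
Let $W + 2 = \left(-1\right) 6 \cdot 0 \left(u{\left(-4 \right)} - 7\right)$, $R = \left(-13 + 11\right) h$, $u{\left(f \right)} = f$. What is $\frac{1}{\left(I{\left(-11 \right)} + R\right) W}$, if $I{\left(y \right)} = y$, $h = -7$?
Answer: $- \frac{1}{6} \approx -0.16667$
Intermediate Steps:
$R = 14$ ($R = \left(-13 + 11\right) \left(-7\right) = \left(-2\right) \left(-7\right) = 14$)
$W = -2$ ($W = -2 + \left(-1\right) 6 \cdot 0 \left(-4 - 7\right) = -2 + \left(-6\right) 0 \left(-11\right) = -2 + 0 \left(-11\right) = -2 + 0 = -2$)
$\frac{1}{\left(I{\left(-11 \right)} + R\right) W} = \frac{1}{\left(-11 + 14\right) \left(-2\right)} = \frac{1}{3} \left(- \frac{1}{2}\right) = - \frac{1}{6}$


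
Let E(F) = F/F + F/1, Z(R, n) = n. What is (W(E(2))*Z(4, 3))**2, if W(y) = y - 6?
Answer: 81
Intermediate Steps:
E(F) = 1 + F (E(F) = 1 + F*1 = 1 + F)
W(y) = -6 + y
(W(E(2))*Z(4, 3))**2 = ((-6 + (1 + 2))*3)**2 = ((-6 + 3)*3)**2 = (-3*3)**2 = (-9)**2 = 81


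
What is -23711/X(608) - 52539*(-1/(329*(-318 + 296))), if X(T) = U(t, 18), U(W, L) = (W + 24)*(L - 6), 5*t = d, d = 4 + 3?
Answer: -469085263/5515356 ≈ -85.051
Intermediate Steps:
d = 7
t = 7/5 (t = (⅕)*7 = 7/5 ≈ 1.4000)
U(W, L) = (-6 + L)*(24 + W) (U(W, L) = (24 + W)*(-6 + L) = (-6 + L)*(24 + W))
X(T) = 1524/5 (X(T) = -144 - 6*7/5 + 24*18 + 18*(7/5) = -144 - 42/5 + 432 + 126/5 = 1524/5)
-23711/X(608) - 52539*(-1/(329*(-318 + 296))) = -23711/1524/5 - 52539*(-1/(329*(-318 + 296))) = -23711*5/1524 - 52539/((-22*(-329))) = -118555/1524 - 52539/7238 = -469085263/5515356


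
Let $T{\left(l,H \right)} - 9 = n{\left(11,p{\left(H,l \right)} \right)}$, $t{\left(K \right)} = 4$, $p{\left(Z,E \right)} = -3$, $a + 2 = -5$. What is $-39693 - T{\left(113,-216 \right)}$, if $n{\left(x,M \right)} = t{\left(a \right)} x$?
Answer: $-39746$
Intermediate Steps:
$a = -7$ ($a = -2 - 5 = -7$)
$n{\left(x,M \right)} = 4 x$
$T{\left(l,H \right)} = 53$ ($T{\left(l,H \right)} = 9 + 4 \cdot 11 = 9 + 44 = 53$)
$-39693 - T{\left(113,-216 \right)} = -39693 - 53 = -39746$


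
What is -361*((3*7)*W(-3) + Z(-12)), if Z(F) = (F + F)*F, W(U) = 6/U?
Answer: -88806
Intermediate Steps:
Z(F) = 2*F² (Z(F) = (2*F)*F = 2*F²)
-361*((3*7)*W(-3) + Z(-12)) = -361*((3*7)*(6/(-3)) + 2*(-12)²) = -361*(21*(6*(-⅓)) + 2*144) = -361*(21*(-2) + 288) = -361*(-42 + 288) = -361*246 = -88806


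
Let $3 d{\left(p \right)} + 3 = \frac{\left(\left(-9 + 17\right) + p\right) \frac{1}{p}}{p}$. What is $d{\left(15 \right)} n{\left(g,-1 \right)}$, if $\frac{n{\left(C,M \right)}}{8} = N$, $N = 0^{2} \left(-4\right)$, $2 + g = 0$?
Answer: $0$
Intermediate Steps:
$g = -2$ ($g = -2 + 0 = -2$)
$d{\left(p \right)} = -1 + \frac{8 + p}{3 p^{2}}$ ($d{\left(p \right)} = -1 + \frac{\frac{\left(-9 + 17\right) + p}{p} \frac{1}{p}}{3} = -1 + \frac{\frac{8 + p}{p} \frac{1}{p}}{3} = -1 + \frac{\frac{1}{p^{2}} \left(8 + p\right)}{3} = -1 + \frac{8 + p}{3 p^{2}}$)
$N = 0$ ($N = 0 \left(-4\right) = 0$)
$n{\left(C,M \right)} = 0$ ($n{\left(C,M \right)} = 8 \cdot 0 = 0$)
$d{\left(15 \right)} n{\left(g,-1 \right)} = \frac{8 + 15 - 3 \cdot 15^{2}}{3 \cdot 225} \cdot 0 = \frac{1}{3} \cdot \frac{1}{225} \left(8 + 15 - 675\right) 0 = \frac{1}{3} \cdot \frac{1}{225} \left(-652\right) 0 = \left(- \frac{652}{675}\right) 0 = 0$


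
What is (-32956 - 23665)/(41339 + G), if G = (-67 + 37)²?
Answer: -56621/42239 ≈ -1.3405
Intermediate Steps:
G = 900 (G = (-30)² = 900)
(-32956 - 23665)/(41339 + G) = (-32956 - 23665)/(41339 + 900) = -56621/42239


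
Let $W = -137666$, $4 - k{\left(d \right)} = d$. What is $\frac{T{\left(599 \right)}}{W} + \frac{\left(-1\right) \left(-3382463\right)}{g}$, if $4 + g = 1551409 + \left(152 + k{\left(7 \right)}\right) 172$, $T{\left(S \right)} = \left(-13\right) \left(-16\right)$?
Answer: $\frac{232661064247}{108551912489} \approx 2.1433$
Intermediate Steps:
$T{\left(S \right)} = 208$
$k{\left(d \right)} = 4 - d$
$g = 1577033$ ($g = -4 + \left(1551409 + \left(152 + \left(4 - 7\right)\right) 172\right) = -4 + \left(1551409 + \left(152 - 3\right) 172\right) = -4 + \left(1551409 + 149 \cdot 172\right) = -4 + \left(1551409 + 25628\right) = -4 + 1577037 = 1577033$)
$\frac{T{\left(599 \right)}}{W} + \frac{\left(-1\right) \left(-3382463\right)}{g} = \frac{208}{-137666} + \frac{\left(-1\right) \left(-3382463\right)}{1577033} = 208 \left(- \frac{1}{137666}\right) + 3382463 \cdot \frac{1}{1577033} = - \frac{104}{68833} + \frac{3382463}{1577033} = \frac{232661064247}{108551912489}$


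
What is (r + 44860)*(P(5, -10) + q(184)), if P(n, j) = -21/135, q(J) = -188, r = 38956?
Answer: -709670072/45 ≈ -1.5770e+7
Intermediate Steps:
P(n, j) = -7/45 (P(n, j) = -21*1/135 = -7/45)
(r + 44860)*(P(5, -10) + q(184)) = (38956 + 44860)*(-7/45 - 188) = 83816*(-8467/45) = -709670072/45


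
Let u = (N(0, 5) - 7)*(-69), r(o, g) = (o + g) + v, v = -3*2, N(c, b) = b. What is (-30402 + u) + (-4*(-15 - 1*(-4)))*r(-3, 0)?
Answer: -30660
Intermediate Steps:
v = -6
r(o, g) = -6 + g + o (r(o, g) = (o + g) - 6 = (g + o) - 6 = -6 + g + o)
u = 138 (u = (5 - 7)*(-69) = -2*(-69) = 138)
(-30402 + u) + (-4*(-15 - 1*(-4)))*r(-3, 0) = (-30402 + 138) + (-4*(-15 - 1*(-4)))*(-6 + 0 - 3) = -30264 - 4*(-15 + 4)*(-9) = -30264 - 4*(-11)*(-9) = -30264 + 44*(-9) = -30264 - 396 = -30660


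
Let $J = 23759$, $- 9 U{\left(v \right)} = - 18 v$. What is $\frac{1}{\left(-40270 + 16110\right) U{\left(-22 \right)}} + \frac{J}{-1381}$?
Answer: $- \frac{25256765979}{1468058240} \approx -17.204$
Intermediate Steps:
$U{\left(v \right)} = 2 v$ ($U{\left(v \right)} = - \frac{\left(-18\right) v}{9} = 2 v$)
$\frac{1}{\left(-40270 + 16110\right) U{\left(-22 \right)}} + \frac{J}{-1381} = \frac{1}{\left(-40270 + 16110\right) 2 \left(-22\right)} + \frac{23759}{-1381} = \frac{1}{\left(-24160\right) \left(-44\right)} + 23759 \left(- \frac{1}{1381}\right) = \left(- \frac{1}{24160}\right) \left(- \frac{1}{44}\right) - \frac{23759}{1381} = \frac{1}{1063040} - \frac{23759}{1381} = - \frac{25256765979}{1468058240}$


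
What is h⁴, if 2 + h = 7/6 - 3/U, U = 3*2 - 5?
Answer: 279841/1296 ≈ 215.93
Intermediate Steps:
U = 1 (U = 6 - 5 = 1)
h = -23/6 (h = -2 + (7/6 - 3/1) = -2 + (7*(⅙) - 3*1) = -2 + (7/6 - 3) = -2 - 11/6 = -23/6 ≈ -3.8333)
h⁴ = (-23/6)⁴ = 279841/1296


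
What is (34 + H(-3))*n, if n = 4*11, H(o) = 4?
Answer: 1672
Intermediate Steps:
n = 44
(34 + H(-3))*n = (34 + 4)*44 = 38*44 = 1672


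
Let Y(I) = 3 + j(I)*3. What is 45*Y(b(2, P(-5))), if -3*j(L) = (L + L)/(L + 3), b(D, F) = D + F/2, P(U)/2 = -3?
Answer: 180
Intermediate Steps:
P(U) = -6 (P(U) = 2*(-3) = -6)
b(D, F) = D + F/2 (b(D, F) = D + F*(½) = D + F/2)
j(L) = -2*L/(3*(3 + L)) (j(L) = -(L + L)/(3*(L + 3)) = -2*L/(3*(3 + L)))
Y(I) = 3 - 6*I/(9 + 3*I) (Y(I) = 3 - 2*I/(9 + 3*I)*3 = 3 - 6*I/(9 + 3*I))
45*Y(b(2, P(-5))) = 45*((9 + (2 + (½)*(-6)))/(3 + (2 + (½)*(-6)))) = 45*((9 + (2 - 3))/(3 + (2 - 3))) = 45*((9 - 1)/(3 - 1)) = 45*(8/2) = 45*((½)*8) = 45*4 = 180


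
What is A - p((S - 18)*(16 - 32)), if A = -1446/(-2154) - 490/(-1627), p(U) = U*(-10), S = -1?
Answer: 1776210737/584093 ≈ 3041.0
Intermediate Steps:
p(U) = -10*U
A = 568017/584093 (A = -1446*(-1/2154) - 490*(-1/1627) = 241/359 + 490/1627 = 568017/584093 ≈ 0.97248)
A - p((S - 18)*(16 - 32)) = 568017/584093 - (-10)*(-1 - 18)*(16 - 32) = 568017/584093 - (-10)*(-19*(-16)) = 568017/584093 - (-10)*304 = 568017/584093 - 1*(-3040) = 568017/584093 + 3040 = 1776210737/584093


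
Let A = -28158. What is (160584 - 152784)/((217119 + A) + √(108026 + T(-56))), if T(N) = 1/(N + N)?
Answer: 165076329600/3999088967441 - 343200*√699937/3999088967441 ≈ 0.041207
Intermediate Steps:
T(N) = 1/(2*N)
(160584 - 152784)/((217119 + A) + √(108026 + T(-56))) = (160584 - 152784)/((217119 - 28158) + √(108026 + (½)/(-56))) = 7800/(188961 + √(108026 + (½)*(-1/56))) = 7800/(188961 + √(108026 - 1/112)) = 7800/(188961 + √(12098911/112)) = 7800/(188961 + 11*√699937/28)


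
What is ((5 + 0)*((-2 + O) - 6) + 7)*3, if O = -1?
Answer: -114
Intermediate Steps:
((5 + 0)*((-2 + O) - 6) + 7)*3 = ((5 + 0)*((-2 - 1) - 6) + 7)*3 = (5*(-3 - 6) + 7)*3 = (5*(-9) + 7)*3 = (-45 + 7)*3 = -38*3 = -114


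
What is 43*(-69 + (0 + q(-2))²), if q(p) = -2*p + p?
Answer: -2795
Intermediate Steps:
q(p) = -p
43*(-69 + (0 + q(-2))²) = 43*(-69 + (0 - 1*(-2))²) = 43*(-69 + (0 + 2)²) = 43*(-69 + 2²) = 43*(-69 + 4) = 43*(-65) = -2795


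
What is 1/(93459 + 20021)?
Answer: 1/113480 ≈ 8.8121e-6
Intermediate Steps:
1/(93459 + 20021) = 1/113480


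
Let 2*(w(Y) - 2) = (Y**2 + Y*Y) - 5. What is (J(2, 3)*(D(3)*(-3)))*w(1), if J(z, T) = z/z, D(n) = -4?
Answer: 6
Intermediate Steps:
J(z, T) = 1
w(Y) = -1/2 + Y**2 (w(Y) = 2 + ((Y**2 + Y*Y) - 5)/2 = 2 + ((Y**2 + Y**2) - 5)/2 = 2 + (2*Y**2 - 5)/2 = 2 + (-5 + 2*Y**2)/2 = 2 + (-5/2 + Y**2) = -1/2 + Y**2)
(J(2, 3)*(D(3)*(-3)))*w(1) = (1*(-4*(-3)))*(-1/2 + 1**2) = (1*12)*(-1/2 + 1) = 12*(1/2) = 6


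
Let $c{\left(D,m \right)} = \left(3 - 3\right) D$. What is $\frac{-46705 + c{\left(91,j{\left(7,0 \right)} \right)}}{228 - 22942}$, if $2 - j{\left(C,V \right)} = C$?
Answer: $\frac{46705}{22714} \approx 2.0562$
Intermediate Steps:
$j{\left(C,V \right)} = 2 - C$
$c{\left(D,m \right)} = 0$ ($c{\left(D,m \right)} = 0 D = 0$)
$\frac{-46705 + c{\left(91,j{\left(7,0 \right)} \right)}}{228 - 22942} = \frac{-46705 + 0}{228 - 22942} = - \frac{46705}{-22714} = \left(-46705\right) \left(- \frac{1}{22714}\right) = \frac{46705}{22714}$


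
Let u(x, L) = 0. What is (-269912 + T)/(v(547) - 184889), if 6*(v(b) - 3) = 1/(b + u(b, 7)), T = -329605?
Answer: 1967614794/606795851 ≈ 3.2426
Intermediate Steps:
v(b) = 3 + 1/(6*b) (v(b) = 3 + 1/(6*(b + 0)) = 3 + 1/(6*b))
(-269912 + T)/(v(547) - 184889) = (-269912 - 329605)/((3 + (⅙)/547) - 184889) = -599517/((3 + (⅙)*(1/547)) - 184889) = -599517/((3 + 1/3282) - 184889) = -599517/(9847/3282 - 184889) = -599517/(-606795851/3282) = -599517*(-3282/606795851) = 1967614794/606795851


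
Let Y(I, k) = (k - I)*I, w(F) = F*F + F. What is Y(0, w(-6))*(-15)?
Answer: 0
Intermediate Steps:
w(F) = F + F**2 (w(F) = F**2 + F = F + F**2)
Y(I, k) = I*(k - I)
Y(0, w(-6))*(-15) = (0*(-6*(1 - 6) - 1*0))*(-15) = (0*(-6*(-5) + 0))*(-15) = (0*(30 + 0))*(-15) = (0*30)*(-15) = 0*(-15) = 0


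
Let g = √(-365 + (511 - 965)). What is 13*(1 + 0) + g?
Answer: 13 + 3*I*√91 ≈ 13.0 + 28.618*I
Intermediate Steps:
g = 3*I*√91 (g = √(-365 - 454) = √(-819) = 3*I*√91 ≈ 28.618*I)
13*(1 + 0) + g = 13*(1 + 0) + 3*I*√91 = 13*1 + 3*I*√91 = 13 + 3*I*√91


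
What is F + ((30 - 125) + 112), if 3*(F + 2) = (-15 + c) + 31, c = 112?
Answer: 173/3 ≈ 57.667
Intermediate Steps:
F = 122/3 (F = -2 + ((-15 + 112) + 31)/3 = -2 + (97 + 31)/3 = -2 + (1/3)*128 = -2 + 128/3 = 122/3 ≈ 40.667)
F + ((30 - 125) + 112) = 122/3 + ((30 - 125) + 112) = 122/3 + (-95 + 112) = 122/3 + 17 = 173/3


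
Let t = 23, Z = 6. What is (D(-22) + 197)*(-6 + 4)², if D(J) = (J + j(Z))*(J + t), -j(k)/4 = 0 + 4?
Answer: 636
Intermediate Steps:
j(k) = -16 (j(k) = -4*(0 + 4) = -4*4 = -16)
D(J) = (-16 + J)*(23 + J) (D(J) = (J - 16)*(J + 23) = (-16 + J)*(23 + J))
(D(-22) + 197)*(-6 + 4)² = ((-368 + (-22)² + 7*(-22)) + 197)*(-6 + 4)² = ((-368 + 484 - 154) + 197)*(-2)² = (-38 + 197)*4 = 159*4 = 636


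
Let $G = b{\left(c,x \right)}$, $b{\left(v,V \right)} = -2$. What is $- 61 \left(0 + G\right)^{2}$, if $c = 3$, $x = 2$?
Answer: $-244$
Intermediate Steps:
$G = -2$
$- 61 \left(0 + G\right)^{2} = - 61 \left(0 - 2\right)^{2} = - 61 \left(-2\right)^{2} = \left(-61\right) 4 = -244$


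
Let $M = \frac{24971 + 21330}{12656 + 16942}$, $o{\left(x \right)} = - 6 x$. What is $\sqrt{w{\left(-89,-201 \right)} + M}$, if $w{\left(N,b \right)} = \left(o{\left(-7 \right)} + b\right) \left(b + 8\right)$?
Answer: $\frac{\sqrt{26884459118946}}{29598} \approx 175.18$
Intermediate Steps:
$w{\left(N,b \right)} = \left(8 + b\right) \left(42 + b\right)$ ($w{\left(N,b \right)} = \left(\left(-6\right) \left(-7\right) + b\right) \left(b + 8\right) = \left(42 + b\right) \left(8 + b\right) = \left(8 + b\right) \left(42 + b\right)$)
$M = \frac{46301}{29598} \approx 1.5643$
$\sqrt{w{\left(-89,-201 \right)} + M} = \sqrt{\left(336 + \left(-201\right)^{2} + 50 \left(-201\right)\right) + \frac{46301}{29598}} = \sqrt{\left(336 + 40401 - 10050\right) + \frac{46301}{29598}} = \sqrt{30687 + \frac{46301}{29598}} = \sqrt{\frac{908320127}{29598}} = \frac{\sqrt{26884459118946}}{29598}$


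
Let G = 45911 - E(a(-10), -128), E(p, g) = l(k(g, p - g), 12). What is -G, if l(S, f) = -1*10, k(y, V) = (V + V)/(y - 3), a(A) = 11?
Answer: -45921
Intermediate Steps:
k(y, V) = 2*V/(-3 + y) (k(y, V) = (2*V)/(-3 + y) = 2*V/(-3 + y))
l(S, f) = -10
E(p, g) = -10
G = 45921 (G = 45911 - 1*(-10) = 45911 + 10 = 45921)
-G = -1*45921 = -45921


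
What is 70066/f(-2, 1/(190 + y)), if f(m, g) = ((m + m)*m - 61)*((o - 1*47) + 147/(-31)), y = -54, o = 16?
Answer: 20491/554 ≈ 36.987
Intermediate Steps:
f(m, g) = 67588/31 - 2216*m²/31 (f(m, g) = ((m + m)*m - 61)*((16 - 1*47) + 147/(-31)) = ((2*m)*m - 61)*((16 - 47) + 147*(-1/31)) = (2*m² - 61)*(-31 - 147/31) = (-61 + 2*m²)*(-1108/31) = 67588/31 - 2216*m²/31)
70066/f(-2, 1/(190 + y)) = 70066/(67588/31 - 2216/31*(-2)²) = 70066/(67588/31 - 2216/31*4) = 70066/(67588/31 - 8864/31) = 70066/(58724/31) = 70066*(31/58724) = 20491/554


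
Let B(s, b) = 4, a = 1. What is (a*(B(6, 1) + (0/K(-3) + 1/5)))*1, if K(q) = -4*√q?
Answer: 21/5 ≈ 4.2000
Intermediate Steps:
(a*(B(6, 1) + (0/K(-3) + 1/5)))*1 = (1*(4 + (0/((-4*I*√3)) + 1/5)))*1 = (1*(4 + (0/((-4*I*√3)) + 1*(⅕))))*1 = (1*(4 + (0/((-4*I*√3)) + ⅕)))*1 = (1*(4 + (0*(I*√3/12) + ⅕)))*1 = (1*(4 + (0 + ⅕)))*1 = (1*(4 + ⅕))*1 = (1*(21/5))*1 = (21/5)*1 = 21/5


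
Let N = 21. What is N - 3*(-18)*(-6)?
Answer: -303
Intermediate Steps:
N - 3*(-18)*(-6) = 21 - 3*(-18)*(-6) = 21 + 54*(-6) = 21 - 324 = -303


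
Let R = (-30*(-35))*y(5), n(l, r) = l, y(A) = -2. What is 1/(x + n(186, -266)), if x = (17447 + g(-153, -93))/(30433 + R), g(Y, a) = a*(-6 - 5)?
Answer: 28333/5288408 ≈ 0.0053576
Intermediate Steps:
g(Y, a) = -11*a (g(Y, a) = a*(-11) = -11*a)
R = -2100 (R = -30*(-35)*(-2) = 1050*(-2) = -2100)
x = 18470/28333 (x = (17447 - 11*(-93))/(30433 - 2100) = (17447 + 1023)/28333 = 18470*(1/28333) = 18470/28333 ≈ 0.65189)
1/(x + n(186, -266)) = 1/(18470/28333 + 186) = 1/(5288408/28333) = 28333/5288408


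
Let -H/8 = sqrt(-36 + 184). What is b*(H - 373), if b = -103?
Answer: 38419 + 1648*sqrt(37) ≈ 48443.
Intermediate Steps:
H = -16*sqrt(37) (H = -8*sqrt(-36 + 184) = -16*sqrt(37) ≈ -97.324)
b*(H - 373) = -103*(-16*sqrt(37) - 373) = -103*(-373 - 16*sqrt(37)) = 38419 + 1648*sqrt(37)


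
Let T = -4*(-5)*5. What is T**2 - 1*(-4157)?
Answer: 14157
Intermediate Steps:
T = 100 (T = 20*5 = 100)
T**2 - 1*(-4157) = 100**2 - 1*(-4157) = 10000 + 4157 = 14157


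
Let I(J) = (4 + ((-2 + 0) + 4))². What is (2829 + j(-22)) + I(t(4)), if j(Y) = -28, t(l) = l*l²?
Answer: 2837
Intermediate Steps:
t(l) = l³
I(J) = 36 (I(J) = (4 + (-2 + 4))² = (4 + 2)² = 6² = 36)
(2829 + j(-22)) + I(t(4)) = (2829 - 28) + 36 = 2801 + 36 = 2837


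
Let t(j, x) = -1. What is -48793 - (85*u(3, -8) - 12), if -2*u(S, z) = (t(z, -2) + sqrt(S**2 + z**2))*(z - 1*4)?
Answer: -48271 - 510*sqrt(73) ≈ -52628.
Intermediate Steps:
u(S, z) = -(-1 + sqrt(S**2 + z**2))*(-4 + z)/2 (u(S, z) = -(-1 + sqrt(S**2 + z**2))*(z - 1*4)/2 = -(-1 + sqrt(S**2 + z**2))*(z - 4)/2 = -(-1 + sqrt(S**2 + z**2))*(-4 + z)/2)
-48793 - (85*u(3, -8) - 12) = -48793 - (85*(-2 + (1/2)*(-8) + 2*sqrt(3**2 + (-8)**2) - 1/2*(-8)*sqrt(3**2 + (-8)**2)) - 12) = -48793 - (85*(-2 - 4 + 2*sqrt(9 + 64) - 1/2*(-8)*sqrt(9 + 64)) - 12) = -48793 - (85*(-2 - 4 + 2*sqrt(73) - 1/2*(-8)*sqrt(73)) - 12) = -48793 - (85*(-2 - 4 + 2*sqrt(73) + 4*sqrt(73)) - 12) = -48793 - (85*(-6 + 6*sqrt(73)) - 12) = -48793 - ((-510 + 510*sqrt(73)) - 12) = -48793 - (-522 + 510*sqrt(73)) = -48793 + (522 - 510*sqrt(73)) = -48271 - 510*sqrt(73)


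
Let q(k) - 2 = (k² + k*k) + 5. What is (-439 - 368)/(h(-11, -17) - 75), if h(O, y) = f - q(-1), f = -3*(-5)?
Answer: 269/23 ≈ 11.696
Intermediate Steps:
q(k) = 7 + 2*k² (q(k) = 2 + ((k² + k*k) + 5) = 2 + ((k² + k²) + 5) = 2 + (2*k² + 5) = 2 + (5 + 2*k²) = 7 + 2*k²)
f = 15
h(O, y) = 6 (h(O, y) = 15 - (7 + 2*(-1)²) = 15 - (7 + 2*1) = 15 - (7 + 2) = 15 - 1*9 = 15 - 9 = 6)
(-439 - 368)/(h(-11, -17) - 75) = (-439 - 368)/(6 - 75) = -807/(-69) = -807*(-1/69) = 269/23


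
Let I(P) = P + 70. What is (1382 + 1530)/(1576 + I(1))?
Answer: 2912/1647 ≈ 1.7681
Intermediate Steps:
I(P) = 70 + P
(1382 + 1530)/(1576 + I(1)) = (1382 + 1530)/(1576 + (70 + 1)) = 2912/(1576 + 71) = 2912/1647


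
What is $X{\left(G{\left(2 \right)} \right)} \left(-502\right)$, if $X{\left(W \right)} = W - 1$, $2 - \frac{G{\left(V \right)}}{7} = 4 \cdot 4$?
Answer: $49698$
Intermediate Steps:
$G{\left(V \right)} = -98$ ($G{\left(V \right)} = 14 - 7 \cdot 4 \cdot 4 = 14 - 112 = -98$)
$X{\left(W \right)} = -1 + W$
$X{\left(G{\left(2 \right)} \right)} \left(-502\right) = \left(-1 - 98\right) \left(-502\right) = \left(-99\right) \left(-502\right) = 49698$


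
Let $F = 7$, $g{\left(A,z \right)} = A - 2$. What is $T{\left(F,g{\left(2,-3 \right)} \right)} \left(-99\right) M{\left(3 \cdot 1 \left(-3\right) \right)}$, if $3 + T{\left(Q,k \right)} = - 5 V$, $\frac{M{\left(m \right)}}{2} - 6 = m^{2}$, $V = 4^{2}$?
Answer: $1429758$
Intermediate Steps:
$g{\left(A,z \right)} = -2 + A$ ($g{\left(A,z \right)} = A - 2 = -2 + A$)
$V = 16$
$M{\left(m \right)} = 12 + 2 m^{2}$
$T{\left(Q,k \right)} = -83$ ($T{\left(Q,k \right)} = -3 - 80 = -83$)
$T{\left(F,g{\left(2,-3 \right)} \right)} \left(-99\right) M{\left(3 \cdot 1 \left(-3\right) \right)} = \left(-83\right) \left(-99\right) \left(12 + 2 \left(3 \cdot 1 \left(-3\right)\right)^{2}\right) = 8217 \left(12 + 2 \left(3 \left(-3\right)\right)^{2}\right) = 8217 \left(12 + 2 \left(-9\right)^{2}\right) = 8217 \left(12 + 2 \cdot 81\right) = 8217 \left(12 + 162\right) = 8217 \cdot 174 = 1429758$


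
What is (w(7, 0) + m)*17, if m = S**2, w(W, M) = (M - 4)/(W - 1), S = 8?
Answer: 3230/3 ≈ 1076.7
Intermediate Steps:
w(W, M) = (-4 + M)/(-1 + W)
m = 64 (m = 8**2 = 64)
(w(7, 0) + m)*17 = ((-4 + 0)/(-1 + 7) + 64)*17 = (-4/6 + 64)*17 = ((1/6)*(-4) + 64)*17 = (-2/3 + 64)*17 = (190/3)*17 = 3230/3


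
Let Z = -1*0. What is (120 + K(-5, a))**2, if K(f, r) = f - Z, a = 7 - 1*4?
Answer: 13225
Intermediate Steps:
Z = 0
a = 3 (a = 7 - 4 = 3)
K(f, r) = f (K(f, r) = f - 1*0 = f + 0 = f)
(120 + K(-5, a))**2 = (120 - 5)**2 = 115**2 = 13225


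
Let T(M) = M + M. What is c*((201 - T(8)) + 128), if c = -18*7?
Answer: -39438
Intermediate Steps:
T(M) = 2*M
c = -126
c*((201 - T(8)) + 128) = -126*((201 - 2*8) + 128) = -126*((201 - 1*16) + 128) = -126*((201 - 16) + 128) = -126*(185 + 128) = -126*313 = -39438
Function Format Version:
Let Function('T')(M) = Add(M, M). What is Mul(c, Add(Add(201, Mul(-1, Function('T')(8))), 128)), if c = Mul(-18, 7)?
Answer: -39438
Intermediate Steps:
Function('T')(M) = Mul(2, M)
c = -126
Mul(c, Add(Add(201, Mul(-1, Function('T')(8))), 128)) = Mul(-126, Add(Add(201, Mul(-1, Mul(2, 8))), 128)) = Mul(-126, Add(Add(201, Mul(-1, 16)), 128)) = Mul(-126, Add(Add(201, -16), 128)) = Mul(-126, Add(185, 128)) = Mul(-126, 313) = -39438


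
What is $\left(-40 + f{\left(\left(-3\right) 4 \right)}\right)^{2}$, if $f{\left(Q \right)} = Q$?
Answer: $2704$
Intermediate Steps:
$\left(-40 + f{\left(\left(-3\right) 4 \right)}\right)^{2} = \left(-40 - 12\right)^{2} = \left(-52\right)^{2} = 2704$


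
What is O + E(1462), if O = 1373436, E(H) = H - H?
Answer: 1373436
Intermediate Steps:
E(H) = 0
O + E(1462) = 1373436 + 0 = 1373436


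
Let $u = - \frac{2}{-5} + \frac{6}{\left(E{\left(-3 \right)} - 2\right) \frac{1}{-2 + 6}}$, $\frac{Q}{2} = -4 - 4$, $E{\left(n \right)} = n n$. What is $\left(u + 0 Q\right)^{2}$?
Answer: $\frac{17956}{1225} \approx 14.658$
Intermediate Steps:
$E{\left(n \right)} = n^{2}$
$Q = -16$ ($Q = 2 \left(-4 - 4\right) = 2 \left(-8\right) = -16$)
$u = \frac{134}{35}$ ($u = - \frac{2}{-5} + \frac{6}{\left(\left(-3\right)^{2} - 2\right) \frac{1}{-2 + 6}} = \left(-2\right) \left(- \frac{1}{5}\right) + \frac{6}{\left(9 - 2\right) \frac{1}{4}} = \frac{2}{5} + \frac{6}{7 \cdot \frac{1}{4}} = \frac{2}{5} + \frac{6}{\frac{7}{4}} = \frac{2}{5} + 6 \cdot \frac{4}{7} = \frac{2}{5} + \frac{24}{7} = \frac{134}{35} \approx 3.8286$)
$\left(u + 0 Q\right)^{2} = \left(\frac{134}{35} + 0 \left(-16\right)\right)^{2} = \left(\frac{134}{35} + 0\right)^{2} = \left(\frac{134}{35}\right)^{2} = \frac{17956}{1225}$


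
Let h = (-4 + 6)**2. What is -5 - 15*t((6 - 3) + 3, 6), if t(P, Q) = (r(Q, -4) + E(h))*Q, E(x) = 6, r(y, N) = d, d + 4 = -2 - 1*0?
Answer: -5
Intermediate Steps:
h = 4 (h = 2**2 = 4)
d = -6 (d = -4 + (-2 - 1*0) = -4 + (-2 + 0) = -4 - 2 = -6)
r(y, N) = -6
t(P, Q) = 0 (t(P, Q) = (-6 + 6)*Q = 0*Q = 0)
-5 - 15*t((6 - 3) + 3, 6) = -5 - 15*0 = -5 + 0 = -5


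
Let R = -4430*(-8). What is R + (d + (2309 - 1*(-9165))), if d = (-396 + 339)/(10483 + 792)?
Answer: 528955293/11275 ≈ 46914.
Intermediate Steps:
d = -57/11275 ≈ -0.0050554
R = 35440
R + (d + (2309 - 1*(-9165))) = 35440 + (-57/11275 + (2309 - 1*(-9165))) = 35440 + (-57/11275 + (2309 + 9165)) = 35440 + (-57/11275 + 11474) = 35440 + 129369293/11275 = 528955293/11275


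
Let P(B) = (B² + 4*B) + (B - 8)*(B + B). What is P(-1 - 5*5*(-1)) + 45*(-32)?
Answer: 0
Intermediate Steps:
P(B) = B² + 4*B + 2*B*(-8 + B) (P(B) = (B² + 4*B) + (-8 + B)*(2*B) = (B² + 4*B) + 2*B*(-8 + B) = B² + 4*B + 2*B*(-8 + B))
P(-1 - 5*5*(-1)) + 45*(-32) = 3*(-1 - 5*5*(-1))*(-4 + (-1 - 5*5*(-1))) + 45*(-32) = 3*(-1 - 25*(-1))*(-4 + (-1 - 25*(-1))) - 1440 = 3*(-1 + 25)*(-4 + (-1 + 25)) - 1440 = 3*24*(-4 + 24) - 1440 = 3*24*20 - 1440 = 1440 - 1440 = 0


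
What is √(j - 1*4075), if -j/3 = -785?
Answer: 2*I*√430 ≈ 41.473*I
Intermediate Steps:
j = 2355 (j = -3*(-785) = 2355)
√(j - 1*4075) = √(2355 - 1*4075) = √(2355 - 4075) = √(-1720) = 2*I*√430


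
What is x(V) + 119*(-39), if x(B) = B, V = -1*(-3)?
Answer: -4638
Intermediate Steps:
V = 3
x(V) + 119*(-39) = 3 + 119*(-39) = 3 - 4641 = -4638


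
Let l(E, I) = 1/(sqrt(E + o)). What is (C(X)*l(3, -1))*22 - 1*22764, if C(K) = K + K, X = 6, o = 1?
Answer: -22632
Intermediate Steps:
C(K) = 2*K
l(E, I) = 1/sqrt(1 + E) (l(E, I) = 1/(sqrt(E + 1)) = 1/(sqrt(1 + E)) = 1/sqrt(1 + E))
(C(X)*l(3, -1))*22 - 1*22764 = ((2*6)/sqrt(1 + 3))*22 - 1*22764 = (12/sqrt(4))*22 - 22764 = (12*(1/2))*22 - 22764 = 6*22 - 22764 = 132 - 22764 = -22632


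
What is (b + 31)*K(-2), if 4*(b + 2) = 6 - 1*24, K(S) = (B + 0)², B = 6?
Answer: 882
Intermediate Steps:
K(S) = 36 (K(S) = (6 + 0)² = 6² = 36)
b = -13/2 (b = -2 + (6 - 1*24)/4 = -2 + (6 - 24)/4 = -2 + (¼)*(-18) = -2 - 9/2 = -13/2 ≈ -6.5000)
(b + 31)*K(-2) = (-13/2 + 31)*36 = (49/2)*36 = 882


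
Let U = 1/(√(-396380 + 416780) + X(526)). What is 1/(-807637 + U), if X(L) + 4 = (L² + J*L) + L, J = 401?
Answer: -192431645130231588/155414916577650622034569 + 20*√51/155414916577650622034569 ≈ -1.2382e-6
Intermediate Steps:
X(L) = -4 + L² + 402*L (X(L) = -4 + ((L² + 401*L) + L) = -4 + (L² + 402*L) = -4 + L² + 402*L)
U = 1/(488124 + 20*√51) (U = 1/(√(-396380 + 416780) + (-4 + 526² + 402*526)) = 1/(√20400 + (-4 + 276676 + 211452)) = 1/(20*√51 + 488124) = 1/(488124 + 20*√51) ≈ 2.0481e-6)
1/(-807637 + U) = 1/(-807637 + (40677/19855418248 - 5*√51/59566254744)) = 1/(-16035970427519299/19855418248 - 5*√51/59566254744)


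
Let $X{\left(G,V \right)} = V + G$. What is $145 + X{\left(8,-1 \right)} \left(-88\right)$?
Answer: $-471$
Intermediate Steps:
$X{\left(G,V \right)} = G + V$
$145 + X{\left(8,-1 \right)} \left(-88\right) = 145 + \left(8 - 1\right) \left(-88\right) = 145 + 7 \left(-88\right) = 145 - 616 = -471$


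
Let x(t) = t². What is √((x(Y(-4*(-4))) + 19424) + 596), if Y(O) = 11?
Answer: √20141 ≈ 141.92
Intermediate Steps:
√((x(Y(-4*(-4))) + 19424) + 596) = √((11² + 19424) + 596) = √((121 + 19424) + 596) = √(19545 + 596) = √20141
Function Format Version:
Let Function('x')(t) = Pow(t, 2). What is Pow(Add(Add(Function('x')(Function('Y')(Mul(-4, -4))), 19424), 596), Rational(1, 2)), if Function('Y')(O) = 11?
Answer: Pow(20141, Rational(1, 2)) ≈ 141.92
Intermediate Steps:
Pow(Add(Add(Function('x')(Function('Y')(Mul(-4, -4))), 19424), 596), Rational(1, 2)) = Pow(Add(Add(Pow(11, 2), 19424), 596), Rational(1, 2)) = Pow(Add(Add(121, 19424), 596), Rational(1, 2)) = Pow(Add(19545, 596), Rational(1, 2)) = Pow(20141, Rational(1, 2))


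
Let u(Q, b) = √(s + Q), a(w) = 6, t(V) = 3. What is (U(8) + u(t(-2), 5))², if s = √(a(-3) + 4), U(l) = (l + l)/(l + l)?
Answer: (1 + √(3 + √10))² ≈ 12.127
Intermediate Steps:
U(l) = 1 (U(l) = (2*l)/((2*l)) = (2*l)*(1/(2*l)) = 1)
s = √10 (s = √(6 + 4) = √10 ≈ 3.1623)
u(Q, b) = √(Q + √10) (u(Q, b) = √(√10 + Q) = √(Q + √10))
(U(8) + u(t(-2), 5))² = (1 + √(3 + √10))²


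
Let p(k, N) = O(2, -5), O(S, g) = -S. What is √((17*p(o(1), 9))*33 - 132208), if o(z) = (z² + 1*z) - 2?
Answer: I*√133330 ≈ 365.14*I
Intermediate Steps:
o(z) = -2 + z + z² (o(z) = (z² + z) - 2 = (z + z²) - 2 = -2 + z + z²)
p(k, N) = -2 (p(k, N) = -1*2 = -2)
√((17*p(o(1), 9))*33 - 132208) = √((17*(-2))*33 - 132208) = √(-34*33 - 132208) = √(-1122 - 132208) = √(-133330) = I*√133330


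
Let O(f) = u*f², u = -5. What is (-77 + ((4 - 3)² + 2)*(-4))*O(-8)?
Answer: 28480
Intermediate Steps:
O(f) = -5*f²
(-77 + ((4 - 3)² + 2)*(-4))*O(-8) = (-77 + ((4 - 3)² + 2)*(-4))*(-5*(-8)²) = (-77 + (1² + 2)*(-4))*(-5*64) = (-77 + (1 + 2)*(-4))*(-320) = (-77 + 3*(-4))*(-320) = (-77 - 12)*(-320) = -89*(-320) = 28480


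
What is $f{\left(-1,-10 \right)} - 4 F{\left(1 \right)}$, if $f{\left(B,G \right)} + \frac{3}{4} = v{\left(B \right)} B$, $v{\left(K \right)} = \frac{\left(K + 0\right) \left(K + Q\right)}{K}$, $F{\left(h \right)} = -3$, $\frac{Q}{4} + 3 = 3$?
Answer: $\frac{49}{4} \approx 12.25$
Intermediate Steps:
$Q = 0$ ($Q = -12 + 4 \cdot 3 = -12 + 12 = 0$)
$v{\left(K \right)} = K$ ($v{\left(K \right)} = \frac{\left(K + 0\right) \left(K + 0\right)}{K} = \frac{K K}{K} = \frac{K^{2}}{K} = K$)
$f{\left(B,G \right)} = - \frac{3}{4} + B^{2}$ ($f{\left(B,G \right)} = - \frac{3}{4} + B B = - \frac{3}{4} + B^{2}$)
$f{\left(-1,-10 \right)} - 4 F{\left(1 \right)} = \left(- \frac{3}{4} + \left(-1\right)^{2}\right) - 4 \left(-3\right) = \left(- \frac{3}{4} + 1\right) - -12 = \frac{1}{4} + 12 = \frac{49}{4}$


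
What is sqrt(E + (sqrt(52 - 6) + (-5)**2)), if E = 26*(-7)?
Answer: sqrt(-157 + sqrt(46)) ≈ 12.256*I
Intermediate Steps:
E = -182
sqrt(E + (sqrt(52 - 6) + (-5)**2)) = sqrt(-182 + (sqrt(52 - 6) + (-5)**2)) = sqrt(-182 + (sqrt(46) + 25)) = sqrt(-182 + (25 + sqrt(46))) = sqrt(-157 + sqrt(46))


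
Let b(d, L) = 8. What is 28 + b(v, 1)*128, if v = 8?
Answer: 1052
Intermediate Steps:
28 + b(v, 1)*128 = 28 + 8*128 = 28 + 1024 = 1052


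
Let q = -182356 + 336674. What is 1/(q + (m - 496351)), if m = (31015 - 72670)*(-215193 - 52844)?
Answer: 1/11164739202 ≈ 8.9568e-11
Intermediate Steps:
m = 11165081235 (m = -41655*(-268037) = 11165081235)
q = 154318
1/(q + (m - 496351)) = 1/(154318 + (11165081235 - 496351)) = 1/(154318 + 11164584884) = 1/11164739202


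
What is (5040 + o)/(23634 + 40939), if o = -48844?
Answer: -43804/64573 ≈ -0.67836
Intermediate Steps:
(5040 + o)/(23634 + 40939) = (5040 - 48844)/(23634 + 40939) = -43804/64573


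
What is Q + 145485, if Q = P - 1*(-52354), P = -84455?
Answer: 113384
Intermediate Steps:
Q = -32101 (Q = -84455 - 1*(-52354) = -84455 + 52354 = -32101)
Q + 145485 = -32101 + 145485 = 113384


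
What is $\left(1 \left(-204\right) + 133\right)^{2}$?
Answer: $5041$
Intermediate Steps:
$\left(1 \left(-204\right) + 133\right)^{2} = \left(-204 + 133\right)^{2} = \left(-71\right)^{2} = 5041$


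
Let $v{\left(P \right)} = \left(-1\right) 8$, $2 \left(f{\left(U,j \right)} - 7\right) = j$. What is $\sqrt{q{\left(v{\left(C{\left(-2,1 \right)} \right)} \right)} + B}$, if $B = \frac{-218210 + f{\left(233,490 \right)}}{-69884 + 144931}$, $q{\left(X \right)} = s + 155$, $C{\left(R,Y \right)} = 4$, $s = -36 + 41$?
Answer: $\frac{\sqrt{884771259414}}{75047} \approx 12.534$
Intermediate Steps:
$f{\left(U,j \right)} = 7 + \frac{j}{2}$
$s = 5$
$v{\left(P \right)} = -8$
$q{\left(X \right)} = 160$ ($q{\left(X \right)} = 5 + 155 = 160$)
$B = - \frac{217958}{75047}$ ($B = \frac{-218210 + \left(7 + \frac{1}{2} \cdot 490\right)}{-69884 + 144931} = \frac{-218210 + \left(7 + 245\right)}{75047} = \left(-218210 + 252\right) \frac{1}{75047} = \left(-217958\right) \frac{1}{75047} = - \frac{217958}{75047} \approx -2.9043$)
$\sqrt{q{\left(v{\left(C{\left(-2,1 \right)} \right)} \right)} + B} = \sqrt{160 - \frac{217958}{75047}} = \sqrt{\frac{11789562}{75047}} = \frac{\sqrt{884771259414}}{75047}$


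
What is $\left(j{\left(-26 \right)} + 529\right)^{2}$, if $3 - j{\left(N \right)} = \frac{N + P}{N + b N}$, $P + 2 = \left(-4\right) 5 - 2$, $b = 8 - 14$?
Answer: $\frac{47900241}{169} \approx 2.8343 \cdot 10^{5}$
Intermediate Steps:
$b = -6$
$P = -24$ ($P = -2 - 22 = -24$)
$j{\left(N \right)} = 3 + \frac{-24 + N}{5 N}$ ($j{\left(N \right)} = 3 - \frac{N - 24}{N - 6 N} = 3 - \frac{-24 + N}{\left(-5\right) N} = 3 - \left(-24 + N\right) \left(- \frac{1}{5 N}\right) = 3 - - \frac{-24 + N}{5 N} = 3 + \frac{-24 + N}{5 N}$)
$\left(j{\left(-26 \right)} + 529\right)^{2} = \left(\frac{8 \left(-3 + 2 \left(-26\right)\right)}{5 \left(-26\right)} + 529\right)^{2} = \left(\frac{8}{5} \left(- \frac{1}{26}\right) \left(-3 - 52\right) + 529\right)^{2} = \left(\frac{8}{5} \left(- \frac{1}{26}\right) \left(-55\right) + 529\right)^{2} = \left(\frac{44}{13} + 529\right)^{2} = \left(\frac{6921}{13}\right)^{2} = \frac{47900241}{169}$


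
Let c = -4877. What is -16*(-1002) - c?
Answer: 20909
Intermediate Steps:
-16*(-1002) - c = -16*(-1002) - 1*(-4877) = 16032 + 4877 = 20909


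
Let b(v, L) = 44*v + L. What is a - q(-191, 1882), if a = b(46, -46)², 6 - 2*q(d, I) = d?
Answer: 7824771/2 ≈ 3.9124e+6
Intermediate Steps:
q(d, I) = 3 - d/2
b(v, L) = L + 44*v
a = 3912484 (a = (-46 + 44*46)² = (-46 + 2024)² = 1978² = 3912484)
a - q(-191, 1882) = 3912484 - (3 - ½*(-191)) = 3912484 - (3 + 191/2) = 3912484 - 1*197/2 = 3912484 - 197/2 = 7824771/2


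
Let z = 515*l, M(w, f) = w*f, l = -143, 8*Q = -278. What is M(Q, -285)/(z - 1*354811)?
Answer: -39615/1713824 ≈ -0.023115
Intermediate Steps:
Q = -139/4 (Q = (⅛)*(-278) = -139/4 ≈ -34.750)
M(w, f) = f*w
z = -73645 (z = 515*(-143) = -73645)
M(Q, -285)/(z - 1*354811) = (-285*(-139/4))/(-73645 - 1*354811) = 39615/(4*(-73645 - 354811)) = (39615/4)/(-428456) = (39615/4)*(-1/428456) = -39615/1713824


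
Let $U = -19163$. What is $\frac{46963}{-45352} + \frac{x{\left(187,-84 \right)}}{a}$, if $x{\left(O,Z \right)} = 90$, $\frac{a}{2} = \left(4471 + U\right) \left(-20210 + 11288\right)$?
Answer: $- \frac{128250063589}{123850665676} \approx -1.0355$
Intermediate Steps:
$a = 262164048$ ($a = 2 \left(4471 - 19163\right) \left(-20210 + 11288\right) = 2 \left(\left(-14692\right) \left(-8922\right)\right) = 2 \cdot 131082024 = 262164048$)
$\frac{46963}{-45352} + \frac{x{\left(187,-84 \right)}}{a} = \frac{46963}{-45352} + \frac{90}{262164048} = 46963 \left(- \frac{1}{45352}\right) + 90 \cdot \frac{1}{262164048} = - \frac{46963}{45352} + \frac{15}{43694008} = - \frac{128250063589}{123850665676}$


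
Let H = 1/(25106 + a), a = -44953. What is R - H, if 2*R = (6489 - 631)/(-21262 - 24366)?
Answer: -58086235/905578916 ≈ -0.064143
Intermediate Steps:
H = -1/19847 (H = 1/(25106 - 44953) = 1/(-19847) = -1/19847 ≈ -5.0385e-5)
R = -2929/45628 (R = ((6489 - 631)/(-21262 - 24366))/2 = (5858/(-45628))/2 = (5858*(-1/45628))/2 = (½)*(-2929/22814) = -2929/45628 ≈ -0.064193)
R - H = -2929/45628 - 1*(-1/19847) = -2929/45628 + 1/19847 = -58086235/905578916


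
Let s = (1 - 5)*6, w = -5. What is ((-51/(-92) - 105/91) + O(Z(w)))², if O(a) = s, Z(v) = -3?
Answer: 865595241/1430416 ≈ 605.14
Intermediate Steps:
s = -24 (s = -4*6 = -24)
O(a) = -24
((-51/(-92) - 105/91) + O(Z(w)))² = ((-51/(-92) - 105/91) - 24)² = ((-51*(-1/92) - 105*1/91) - 24)² = ((51/92 - 15/13) - 24)² = (-717/1196 - 24)² = (-29421/1196)² = 865595241/1430416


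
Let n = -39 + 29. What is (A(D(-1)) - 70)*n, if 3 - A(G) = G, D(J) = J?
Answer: 660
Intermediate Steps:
n = -10
A(G) = 3 - G
(A(D(-1)) - 70)*n = ((3 - 1*(-1)) - 70)*(-10) = ((3 + 1) - 70)*(-10) = (4 - 70)*(-10) = -66*(-10) = 660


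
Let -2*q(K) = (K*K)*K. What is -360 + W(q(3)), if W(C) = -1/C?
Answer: -9718/27 ≈ -359.93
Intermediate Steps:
q(K) = -K³/2 (q(K) = -K*K*K/2 = -K²*K/2 = -K³/2)
-360 + W(q(3)) = -360 - 1/((-½*3³)) = -360 - 1/((-½*27)) = -360 - 1/(-27/2) = -360 - 1*(-2/27) = -360 + 2/27 = -9718/27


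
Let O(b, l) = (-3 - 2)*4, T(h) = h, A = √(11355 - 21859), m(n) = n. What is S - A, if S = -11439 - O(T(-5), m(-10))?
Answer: -11419 - 2*I*√2626 ≈ -11419.0 - 102.49*I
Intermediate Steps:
A = 2*I*√2626 (A = √(-10504) = 2*I*√2626 ≈ 102.49*I)
O(b, l) = -20 (O(b, l) = -5*4 = -20)
S = -11419 (S = -11439 - 1*(-20) = -11439 + 20 = -11419)
S - A = -11419 - 2*I*√2626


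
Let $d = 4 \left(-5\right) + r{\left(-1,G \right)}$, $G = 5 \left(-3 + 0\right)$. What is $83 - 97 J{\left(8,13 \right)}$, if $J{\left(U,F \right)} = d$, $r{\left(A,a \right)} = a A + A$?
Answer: $665$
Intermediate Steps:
$G = -15$ ($G = 5 \left(-3\right) = -15$)
$r{\left(A,a \right)} = A + A a$ ($r{\left(A,a \right)} = A a + A = A + A a$)
$d = -6$ ($d = 4 \left(-5\right) - \left(1 - 15\right) = -20 - -14 = -20 + 14 = -6$)
$J{\left(U,F \right)} = -6$
$83 - 97 J{\left(8,13 \right)} = 83 - -582 = 83 + 582 = 665$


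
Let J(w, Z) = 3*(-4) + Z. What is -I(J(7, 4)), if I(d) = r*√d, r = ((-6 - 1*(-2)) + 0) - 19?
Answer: 46*I*√2 ≈ 65.054*I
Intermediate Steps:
r = -23 (r = ((-6 + 2) + 0) - 19 = (-4 + 0) - 19 = -4 - 19 = -23)
J(w, Z) = -12 + Z
I(d) = -23*√d
-I(J(7, 4)) = -(-23)*√(-12 + 4) = -(-23)*√(-8) = -(-23)*2*I*√2 = -(-46)*I*√2 = 46*I*√2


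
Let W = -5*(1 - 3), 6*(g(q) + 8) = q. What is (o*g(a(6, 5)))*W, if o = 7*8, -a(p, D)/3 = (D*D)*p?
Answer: -46480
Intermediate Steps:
a(p, D) = -3*p*D² (a(p, D) = -3*D*D*p = -3*D²*p = -3*p*D²)
g(q) = -8 + q/6
W = 10 (W = -5*(-2) = 10)
o = 56
(o*g(a(6, 5)))*W = (56*(-8 + (-3*6*5²)/6))*10 = (56*(-8 + (-3*6*25)/6))*10 = (56*(-8 + (⅙)*(-450)))*10 = (56*(-8 - 75))*10 = (56*(-83))*10 = -4648*10 = -46480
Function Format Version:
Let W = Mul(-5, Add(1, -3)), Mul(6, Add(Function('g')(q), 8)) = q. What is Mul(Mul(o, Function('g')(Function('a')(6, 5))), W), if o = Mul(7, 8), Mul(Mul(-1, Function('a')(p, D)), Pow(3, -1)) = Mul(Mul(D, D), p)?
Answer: -46480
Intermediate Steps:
Function('a')(p, D) = Mul(-3, p, Pow(D, 2)) (Function('a')(p, D) = Mul(-3, Mul(Mul(D, D), p)) = Mul(-3, Mul(Pow(D, 2), p)) = Mul(-3, Mul(p, Pow(D, 2))) = Mul(-3, p, Pow(D, 2)))
Function('g')(q) = Add(-8, Mul(Rational(1, 6), q))
W = 10 (W = Mul(-5, -2) = 10)
o = 56
Mul(Mul(o, Function('g')(Function('a')(6, 5))), W) = Mul(Mul(56, Add(-8, Mul(Rational(1, 6), Mul(-3, 6, Pow(5, 2))))), 10) = Mul(Mul(56, Add(-8, Mul(Rational(1, 6), Mul(-3, 6, 25)))), 10) = Mul(Mul(56, Add(-8, Mul(Rational(1, 6), -450))), 10) = Mul(Mul(56, Add(-8, -75)), 10) = Mul(Mul(56, -83), 10) = Mul(-4648, 10) = -46480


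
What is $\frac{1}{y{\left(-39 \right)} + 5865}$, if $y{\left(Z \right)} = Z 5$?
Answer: $\frac{1}{5670} \approx 0.00017637$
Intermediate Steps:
$y{\left(Z \right)} = 5 Z$
$\frac{1}{y{\left(-39 \right)} + 5865} = \frac{1}{5 \left(-39\right) + 5865} = \frac{1}{-195 + 5865} = \frac{1}{5670}$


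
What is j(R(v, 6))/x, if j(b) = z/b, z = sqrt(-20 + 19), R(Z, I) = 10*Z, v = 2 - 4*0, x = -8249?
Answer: -I/164980 ≈ -6.0613e-6*I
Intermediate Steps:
v = 2 (v = 2 + 0 = 2)
z = I (z = sqrt(-1) = I ≈ 1.0*I)
j(b) = I/b
j(R(v, 6))/x = (I/((10*2)))/(-8249) = (I/20)*(-1/8249) = -I/164980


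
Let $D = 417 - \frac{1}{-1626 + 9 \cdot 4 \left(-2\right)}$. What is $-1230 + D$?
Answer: $- \frac{1380473}{1698} \approx -813.0$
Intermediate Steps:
$D = \frac{708067}{1698}$ ($D = 417 - \frac{1}{-1626 + 36 \left(-2\right)} = 417 - \frac{1}{-1626 - 72} = 417 - \frac{1}{-1698} = 417 - - \frac{1}{1698} = 417 + \frac{1}{1698} = \frac{708067}{1698} \approx 417.0$)
$-1230 + D = -1230 + \frac{708067}{1698} = - \frac{1380473}{1698}$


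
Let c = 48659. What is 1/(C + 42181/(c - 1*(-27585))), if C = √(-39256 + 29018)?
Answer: 3216048164/59516783710329 - 5813147536*I*√10238/59516783710329 ≈ 5.4036e-5 - 0.0098828*I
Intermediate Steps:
C = I*√10238 (C = √(-10238) = I*√10238 ≈ 101.18*I)
1/(C + 42181/(c - 1*(-27585))) = 1/(I*√10238 + 42181/(48659 - 1*(-27585))) = 1/(I*√10238 + 42181/(48659 + 27585)) = 1/(I*√10238 + 42181/76244) = 1/(42181/76244 + I*√10238)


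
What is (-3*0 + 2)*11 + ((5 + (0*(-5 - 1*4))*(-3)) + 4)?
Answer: 31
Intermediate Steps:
(-3*0 + 2)*11 + ((5 + (0*(-5 - 1*4))*(-3)) + 4) = (0 + 2)*11 + ((5 + (0*(-5 - 4))*(-3)) + 4) = 2*11 + ((5 + (0*(-9))*(-3)) + 4) = 22 + ((5 + 0*(-3)) + 4) = 22 + ((5 + 0) + 4) = 22 + (5 + 4) = 22 + 9 = 31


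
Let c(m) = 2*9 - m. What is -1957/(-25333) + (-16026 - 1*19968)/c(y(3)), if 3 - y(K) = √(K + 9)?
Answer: -4559041063/1798643 + 23996*√3/71 ≈ -1949.3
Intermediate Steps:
y(K) = 3 - √(9 + K) (y(K) = 3 - √(K + 9) = 3 - √(9 + K))
c(m) = 18 - m
-1957/(-25333) + (-16026 - 1*19968)/c(y(3)) = -1957/(-25333) + (-16026 - 1*19968)/(18 - (3 - √(9 + 3))) = -1957*(-1/25333) + (-16026 - 19968)/(18 - (3 - √12)) = 1957/25333 - 35994/(18 - (3 - 2*√3)) = 1957/25333 - 35994/(18 + (-3 + 2*√3)) = 1957/25333 - 35994/(15 + 2*√3)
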